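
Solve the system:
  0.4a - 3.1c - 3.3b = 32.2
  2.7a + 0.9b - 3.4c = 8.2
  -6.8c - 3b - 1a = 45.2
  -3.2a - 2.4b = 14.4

Row-reduce the augmented matrix:
R1 ← R1 / (2/5).
R2 ← R2 − 27/10·R1.
R3 ← R3 + 1·R1.
R4 ← R4 + 16/5·R1.
R2 ← R2 / (927/40).
R1 ← R1 + 33/4·R2.
R3 ← R3 + 45/4·R2.
R4 ← R4 + 144/5·R2.
R3 ← R3 / (-3112/515).
R1 ← R1 + 467/309·R3.
R2 ← R2 − 701/927·R3.
R4 ← R4 + 1556/515·R3.
R4 reduces to 0 = 0, so the extra equation is consistent.
Reading off the reduced rows gives a = 0, b = -6, c = -4.

a = 0, b = -6, c = -4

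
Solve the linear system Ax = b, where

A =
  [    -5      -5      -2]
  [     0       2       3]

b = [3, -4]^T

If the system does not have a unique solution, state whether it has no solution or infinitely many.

Row-reduce:
R1 ← R1 / (-5).
R2 ← R2 / (2).
R1 ← R1 − 1·R2.
Rank is 2 with 3 unknowns, leaving x_3 free.

infinitely many solutions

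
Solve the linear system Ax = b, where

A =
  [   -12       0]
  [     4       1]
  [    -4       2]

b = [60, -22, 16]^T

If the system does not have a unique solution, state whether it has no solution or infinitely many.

x_1 = -5, x_2 = -2

Row-reduce the augmented matrix:
R1 ← R1 / (-12).
R2 ← R2 − 4·R1.
R3 ← R3 + 4·R1.
R3 ← R3 − 2·R2.
R3 reduces to 0 = 0, so the extra equation is consistent.
Reading off the reduced rows gives x_1 = -5, x_2 = -2.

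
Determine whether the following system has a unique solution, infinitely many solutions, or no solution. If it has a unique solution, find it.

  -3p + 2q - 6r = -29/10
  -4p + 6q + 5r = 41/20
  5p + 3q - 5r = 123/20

Row-reduce the augmented matrix:
R1 ← R1 / (-3).
R2 ← R2 + 4·R1.
R3 ← R3 − 5·R1.
R2 ← R2 / (10/3).
R1 ← R1 + 2/3·R2.
R3 ← R3 − 19/3·R2.
R3 ← R3 / (-397/10).
R1 ← R1 − 23/5·R3.
R2 ← R2 − 39/10·R3.
Reading off the reduced rows gives p = 1, q = 4/5, r = 1/4.

p = 1, q = 4/5, r = 1/4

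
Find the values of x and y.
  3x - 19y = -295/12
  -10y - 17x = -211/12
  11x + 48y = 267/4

x = 1/4, y = 4/3

Row-reduce the augmented matrix:
R1 ← R1 / (3).
R2 ← R2 + 17·R1.
R3 ← R3 − 11·R1.
R2 ← R2 / (-353/3).
R1 ← R1 + 19/3·R2.
R3 ← R3 − 353/3·R2.
R3 reduces to 0 = 0, so the extra equation is consistent.
Reading off the reduced rows gives x = 1/4, y = 4/3.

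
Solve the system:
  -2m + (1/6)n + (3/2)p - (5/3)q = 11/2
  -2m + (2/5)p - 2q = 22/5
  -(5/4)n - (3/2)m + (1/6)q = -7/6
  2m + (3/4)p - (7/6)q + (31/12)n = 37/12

no solution

Row-reduce:
R1 ← R1 / (-2).
R2 ← R2 + 2·R1.
R3 ← R3 + 3/2·R1.
R4 ← R4 − 2·R1.
R2 ← R2 / (-1/6).
R1 ← R1 + 1/12·R2.
R3 ← R3 + 11/8·R2.
R4 ← R4 − 11/4·R2.
R3 ← R3 / (159/20).
R1 ← R1 + 1/5·R3.
R2 ← R2 − 33/5·R3.
R4 ← R4 + 159/10·R3.
Row 4 reduces to 0 = -2, a contradiction. The system is inconsistent.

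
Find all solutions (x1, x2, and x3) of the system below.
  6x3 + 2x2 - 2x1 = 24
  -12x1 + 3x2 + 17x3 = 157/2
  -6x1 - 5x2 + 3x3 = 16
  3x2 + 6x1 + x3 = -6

no solution

Row-reduce:
R1 ← R1 / (-2).
R2 ← R2 + 12·R1.
R3 ← R3 + 6·R1.
R4 ← R4 − 6·R1.
R2 ← R2 / (-9).
R1 ← R1 + 1·R2.
R3 ← R3 + 11·R2.
R4 ← R4 − 9·R2.
R3 ← R3 / (74/9).
R1 ← R1 + 8/9·R3.
R2 ← R2 − 19/9·R3.
Row 4 reduces to 0 = 1/2, a contradiction. The system is inconsistent.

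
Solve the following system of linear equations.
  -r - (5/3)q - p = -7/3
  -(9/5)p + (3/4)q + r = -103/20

Row-reduce:
R1 ← R1 / (-1).
R2 ← R2 + 9/5·R1.
R2 ← R2 / (15/4).
R1 ← R1 − 5/3·R2.
Rank is 2 with 3 unknowns, leaving r free.

infinitely many solutions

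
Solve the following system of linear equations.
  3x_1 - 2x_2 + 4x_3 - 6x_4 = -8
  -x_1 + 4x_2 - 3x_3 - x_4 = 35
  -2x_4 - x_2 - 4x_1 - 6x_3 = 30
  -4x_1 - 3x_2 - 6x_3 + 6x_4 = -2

x_1 = 2, x_2 = 4, x_3 = -6, x_4 = -3

Row-reduce the augmented matrix:
R1 ← R1 / (3).
R2 ← R2 + 1·R1.
R3 ← R3 + 4·R1.
R4 ← R4 + 4·R1.
R2 ← R2 / (10/3).
R1 ← R1 + 2/3·R2.
R3 ← R3 + 11/3·R2.
R4 ← R4 + 17/3·R2.
R3 ← R3 / (-5/2).
R1 ← R1 − 1·R3.
R2 ← R2 + 1/2·R3.
R4 ← R4 + 7/2·R3.
R4 ← R4 / (288/25).
R1 ← R1 + 198/25·R4.
R2 ← R2 − 44/25·R4.
R3 ← R3 − 133/25·R4.
Reading off the reduced rows gives x_1 = 2, x_2 = 4, x_3 = -6, x_4 = -3.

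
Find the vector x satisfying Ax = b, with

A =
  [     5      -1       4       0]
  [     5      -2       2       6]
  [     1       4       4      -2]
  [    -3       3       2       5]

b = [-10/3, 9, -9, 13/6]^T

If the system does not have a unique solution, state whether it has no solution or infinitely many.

x_1 = 2/3, x_2 = 0, x_3 = -5/3, x_4 = 3/2

Row-reduce the augmented matrix:
R1 ← R1 / (5).
R2 ← R2 − 5·R1.
R3 ← R3 − 1·R1.
R4 ← R4 + 3·R1.
R2 ← R2 / (-1).
R1 ← R1 + 1/5·R2.
R3 ← R3 − 21/5·R2.
R4 ← R4 − 12/5·R2.
R3 ← R3 / (-26/5).
R1 ← R1 − 6/5·R3.
R2 ← R2 − 2·R3.
R4 ← R4 + 2/5·R3.
R4 ← R4 / (229/13).
R1 ← R1 − 54/13·R4.
R2 ← R2 − 38/13·R4.
R3 ← R3 + 58/13·R4.
Reading off the reduced rows gives x_1 = 2/3, x_2 = 0, x_3 = -5/3, x_4 = 3/2.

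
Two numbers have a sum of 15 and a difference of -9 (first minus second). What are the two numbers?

first number: 3, second number: 12

Let x = first number, y = second number.
  x + y = 15
  -y + x = -9
Row-reduce the augmented matrix:
R2 ← R2 − 1·R1.
R2 ← R2 / (-2).
R1 ← R1 − 1·R2.
Reading off the reduced rows gives x = 3, y = 12.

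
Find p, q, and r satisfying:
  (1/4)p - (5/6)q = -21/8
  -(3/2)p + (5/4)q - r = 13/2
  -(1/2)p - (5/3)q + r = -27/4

p = -1/2, q = 3, r = -2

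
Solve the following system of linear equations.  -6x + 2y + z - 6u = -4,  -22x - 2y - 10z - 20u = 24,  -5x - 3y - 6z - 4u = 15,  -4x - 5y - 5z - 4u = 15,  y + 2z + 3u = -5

Row-reduce:
R1 ← R1 / (-6).
R2 ← R2 + 22·R1.
R3 ← R3 + 5·R1.
R4 ← R4 + 4·R1.
R2 ← R2 / (-28/3).
R1 ← R1 + 1/3·R2.
R3 ← R3 + 14/3·R2.
R4 ← R4 + 19/3·R2.
R5 ← R5 − 1·R2.
Swap R3 and R4.
R3 ← R3 / (101/28).
R1 ← R1 − 9/28·R3.
R2 ← R2 − 41/28·R3.
R5 ← R5 − 15/28·R3.
Swap R4 and R5.
R4 ← R4 / (345/101).
R1 ← R1 − 106/101·R4.
R2 ← R2 − 34/101·R4.
R3 ← R3 + 38/101·R4.
Row 5 reduces to 0 = -1, a contradiction. The system is inconsistent.

no solution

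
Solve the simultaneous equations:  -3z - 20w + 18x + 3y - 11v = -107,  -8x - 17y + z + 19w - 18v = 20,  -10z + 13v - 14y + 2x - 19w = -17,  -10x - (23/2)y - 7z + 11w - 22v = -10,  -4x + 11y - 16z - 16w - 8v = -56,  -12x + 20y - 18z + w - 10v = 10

no solution

Row-reduce:
R1 ← R1 / (18).
R2 ← R2 + 8·R1.
R3 ← R3 − 2·R1.
R4 ← R4 + 10·R1.
R5 ← R5 + 4·R1.
R6 ← R6 + 12·R1.
R2 ← R2 / (-47/3).
R1 ← R1 − 1/6·R2.
R3 ← R3 + 43/3·R2.
R4 ← R4 + 59/6·R2.
R5 ← R5 − 35/3·R2.
R6 ← R6 − 22·R2.
R3 ← R3 / (-440/47).
R1 ← R1 + 8/47·R3.
R2 ← R2 − 1/47·R3.
R4 ← R4 + 795/94·R3.
R5 ← R5 + 795/47·R3.
R6 ← R6 + 962/47·R3.
R4 ← R4 / (1501/88).
R1 ← R1 + 35/66·R4.
R2 ← R2 + 31/44·R4.
R3 ← R3 − 367/132·R4.
R5 ← R5 − 1501/44·R4.
R6 ← R6 − 1293/22·R4.
Swap R5 and R6.
R5 ← R5 / (228633/7505).
R1 ← R1 + 65494/22515·R5.
R2 ← R2 + 2544/7505·R5.
R3 ← R3 − 82459/22515·R5.
R4 ← R4 + 4005/1501·R5.
Row 6 reduces to 0 = 4, a contradiction. The system is inconsistent.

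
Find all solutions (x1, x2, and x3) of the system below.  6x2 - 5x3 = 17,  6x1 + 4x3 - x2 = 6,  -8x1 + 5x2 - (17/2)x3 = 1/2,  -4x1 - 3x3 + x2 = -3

Row-reduce:
Swap R1 and R2.
R1 ← R1 / (6).
R3 ← R3 + 8·R1.
R4 ← R4 + 4·R1.
R2 ← R2 / (6).
R1 ← R1 + 1/6·R2.
R3 ← R3 − 11/3·R2.
R4 ← R4 − 1/3·R2.
R3 ← R3 / (-1/9).
R1 ← R1 − 19/36·R3.
R2 ← R2 + 5/6·R3.
R4 ← R4 + 1/18·R3.
Row 4 reduces to 0 = 1, a contradiction. The system is inconsistent.

no solution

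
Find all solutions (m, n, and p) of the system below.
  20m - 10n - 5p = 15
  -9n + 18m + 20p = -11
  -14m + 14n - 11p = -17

m = -1, n = -3, p = -1

Row-reduce the augmented matrix:
R1 ← R1 / (20).
R2 ← R2 − 18·R1.
R3 ← R3 + 14·R1.
Swap R2 and R3.
R2 ← R2 / (7).
R1 ← R1 + 1/2·R2.
R3 ← R3 / (49/2).
R1 ← R1 + 9/7·R3.
R2 ← R2 + 29/14·R3.
Reading off the reduced rows gives m = -1, n = -3, p = -1.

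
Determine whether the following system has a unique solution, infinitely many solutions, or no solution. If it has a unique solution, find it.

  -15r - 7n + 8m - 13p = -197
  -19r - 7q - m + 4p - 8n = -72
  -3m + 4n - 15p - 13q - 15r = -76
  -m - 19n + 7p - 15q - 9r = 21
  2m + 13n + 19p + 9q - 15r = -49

Row-reduce the augmented matrix:
R1 ← R1 / (8).
R2 ← R2 + 1·R1.
R3 ← R3 + 3·R1.
R4 ← R4 + 1·R1.
R5 ← R5 − 2·R1.
R2 ← R2 / (-71/8).
R1 ← R1 + 7/8·R2.
R3 ← R3 − 11/8·R2.
R4 ← R4 + 159/8·R2.
R5 ← R5 − 59/4·R2.
R3 ← R3 / (-1385/71).
R1 ← R1 + 132/71·R3.
R2 ← R2 + 19/71·R3.
R4 ← R4 − 4/71·R3.
R5 ← R5 − 1860/71·R3.
R4 ← R4 / (176/277).
R1 ← R1 − 563/277·R4.
R2 ← R2 − 272/277·R4.
R3 ← R3 − 200/277·R4.
R5 ← R5 + 5969/277·R4.
R5 ← R5 / (999953/880).
R1 ← R1 + 98627/880·R5.
R2 ← R2 + 2896/55·R5.
R3 ← R3 + 4341/110·R5.
R4 ← R4 − 49589/880·R5.
Reading off the reduced rows gives m = -6, n = 1, p = 4, q = -4, r = 6.

m = -6, n = 1, p = 4, q = -4, r = 6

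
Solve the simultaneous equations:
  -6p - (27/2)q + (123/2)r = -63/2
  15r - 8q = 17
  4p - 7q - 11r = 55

Row-reduce:
R1 ← R1 / (-6).
R3 ← R3 − 4·R1.
R2 ← R2 / (-8).
R1 ← R1 − 9/4·R2.
R3 ← R3 + 16·R2.
Rank is 2 with 3 unknowns, leaving r free.

infinitely many solutions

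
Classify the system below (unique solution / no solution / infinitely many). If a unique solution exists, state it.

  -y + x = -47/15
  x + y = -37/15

x = -14/5, y = 1/3

From equation 1: x = -47/15 + y.
Substitute into equation 2 and solve: y = 1/3.
Then x = -14/5.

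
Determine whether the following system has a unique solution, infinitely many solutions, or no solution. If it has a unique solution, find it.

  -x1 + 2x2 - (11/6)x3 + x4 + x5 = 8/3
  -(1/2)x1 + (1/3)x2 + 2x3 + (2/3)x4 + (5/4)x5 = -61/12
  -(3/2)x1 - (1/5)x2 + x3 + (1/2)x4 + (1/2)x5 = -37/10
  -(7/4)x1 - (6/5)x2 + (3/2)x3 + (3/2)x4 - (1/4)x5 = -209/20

infinitely many solutions

Row-reduce:
R1 ← R1 / (-1).
R2 ← R2 + 1/2·R1.
R3 ← R3 + 3/2·R1.
R4 ← R4 + 7/4·R1.
R2 ← R2 / (-2/3).
R1 ← R1 + 2·R2.
R3 ← R3 + 16/5·R2.
R4 ← R4 + 47/10·R2.
R3 ← R3 / (-41/4).
R1 ← R1 + 83/12·R3.
R2 ← R2 + 35/8·R3.
R4 ← R4 + 761/48·R3.
R4 ← R4 / (2229/1640).
R1 ← R1 + 117/410·R4.
R2 ← R2 − 85/164·R4.
R3 ← R3 − 36/205·R4.
Rank is 4 with 5 unknowns, leaving x5 free.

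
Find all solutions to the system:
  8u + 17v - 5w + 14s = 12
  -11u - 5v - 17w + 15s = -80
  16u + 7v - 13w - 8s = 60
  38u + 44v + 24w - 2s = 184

Row-reduce:
R1 ← R1 / (8).
R2 ← R2 + 11·R1.
R3 ← R3 − 16·R1.
R4 ← R4 − 38·R1.
R2 ← R2 / (147/8).
R1 ← R1 − 17/8·R2.
R3 ← R3 + 27·R2.
R4 ← R4 + 147/4·R2.
R3 ← R3 / (-1866/49).
R1 ← R1 − 314/147·R3.
R2 ← R2 + 191/147·R3.
Rank is 3 with 4 unknowns, leaving s free.

infinitely many solutions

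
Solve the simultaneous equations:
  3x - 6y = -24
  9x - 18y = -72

infinitely many solutions

Row-reduce:
R1 ← R1 / (3).
R2 ← R2 − 9·R1.
Rank is 1 with 2 unknowns, leaving y free.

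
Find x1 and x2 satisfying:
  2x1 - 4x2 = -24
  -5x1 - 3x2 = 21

x1 = -6, x2 = 3

Row-reduce the augmented matrix:
R1 ← R1 / (2).
R2 ← R2 + 5·R1.
R2 ← R2 / (-13).
R1 ← R1 + 2·R2.
Reading off the reduced rows gives x1 = -6, x2 = 3.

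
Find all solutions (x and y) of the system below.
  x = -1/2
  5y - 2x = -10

Row-reduce the augmented matrix:
R2 ← R2 + 2·R1.
R2 ← R2 / (5).
Reading off the reduced rows gives x = -1/2, y = -11/5.

x = -1/2, y = -11/5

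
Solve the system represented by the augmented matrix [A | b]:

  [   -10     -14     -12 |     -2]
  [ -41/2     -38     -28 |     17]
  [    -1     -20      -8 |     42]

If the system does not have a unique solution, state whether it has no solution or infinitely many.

Row-reduce:
R1 ← R1 / (-10).
R2 ← R2 + 41/2·R1.
R3 ← R3 + 1·R1.
R2 ← R2 / (-93/10).
R1 ← R1 − 7/5·R2.
R3 ← R3 + 93/5·R2.
Rank is 2 with 3 unknowns, leaving x_3 free.

infinitely many solutions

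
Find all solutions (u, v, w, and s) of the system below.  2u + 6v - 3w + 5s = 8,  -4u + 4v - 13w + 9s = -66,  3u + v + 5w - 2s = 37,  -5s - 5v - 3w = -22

Row-reduce:
R1 ← R1 / (2).
R2 ← R2 + 4·R1.
R3 ← R3 − 3·R1.
R2 ← R2 / (16).
R1 ← R1 − 3·R2.
R3 ← R3 + 8·R2.
R4 ← R4 + 5·R2.
Swap R3 and R4.
R3 ← R3 / (-143/16).
R1 ← R1 − 33/16·R3.
R2 ← R2 + 19/16·R3.
Rank is 3 with 4 unknowns, leaving s free.

infinitely many solutions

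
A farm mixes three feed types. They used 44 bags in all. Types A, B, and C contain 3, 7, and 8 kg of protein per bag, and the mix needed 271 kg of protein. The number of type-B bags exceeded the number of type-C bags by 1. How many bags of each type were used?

type-A bags: 13, type-B bags: 16, type-C bags: 15

Let a = type-A bags, b = type-B bags, c = type-C bags.
  c + a + b = 44
  3a + 7b + 8c = 271
  b - c = 1
Row-reduce the augmented matrix:
R2 ← R2 − 3·R1.
R2 ← R2 / (4).
R1 ← R1 − 1·R2.
R3 ← R3 − 1·R2.
R3 ← R3 / (-9/4).
R1 ← R1 + 1/4·R3.
R2 ← R2 − 5/4·R3.
Reading off the reduced rows gives a = 13, b = 16, c = 15.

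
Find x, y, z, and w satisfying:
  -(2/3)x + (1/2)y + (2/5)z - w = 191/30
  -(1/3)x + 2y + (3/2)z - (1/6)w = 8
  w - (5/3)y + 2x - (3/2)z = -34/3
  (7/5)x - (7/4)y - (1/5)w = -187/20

x = -1, y = 5, z = -2, w = -4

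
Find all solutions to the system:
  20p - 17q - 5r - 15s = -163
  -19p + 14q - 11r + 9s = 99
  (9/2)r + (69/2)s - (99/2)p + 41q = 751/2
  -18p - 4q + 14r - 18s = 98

infinitely many solutions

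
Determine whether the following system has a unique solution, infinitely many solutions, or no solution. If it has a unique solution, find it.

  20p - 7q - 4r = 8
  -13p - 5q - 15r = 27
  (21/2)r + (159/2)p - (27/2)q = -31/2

no solution

Row-reduce:
R1 ← R1 / (20).
R2 ← R2 + 13·R1.
R3 ← R3 − 159/2·R1.
R2 ← R2 / (-191/20).
R1 ← R1 + 7/20·R2.
R3 ← R3 − 573/40·R2.
Row 3 reduces to 0 = 1, a contradiction. The system is inconsistent.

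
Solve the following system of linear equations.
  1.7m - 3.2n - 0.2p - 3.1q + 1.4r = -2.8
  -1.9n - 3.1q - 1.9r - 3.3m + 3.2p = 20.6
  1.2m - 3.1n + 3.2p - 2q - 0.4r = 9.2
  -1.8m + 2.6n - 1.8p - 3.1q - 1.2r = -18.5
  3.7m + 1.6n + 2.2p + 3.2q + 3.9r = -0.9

Row-reduce the augmented matrix:
R1 ← R1 / (17/10).
R2 ← R2 + 33/10·R1.
R3 ← R3 − 6/5·R1.
R4 ← R4 + 9/5·R1.
R5 ← R5 − 37/10·R1.
R2 ← R2 / (-1379/170).
R1 ← R1 + 32/17·R2.
R3 ← R3 + 143/170·R2.
R4 ← R4 + 67/85·R2.
R5 ← R5 − 728/85·R2.
R3 ← R3 / (21027/6895).
R1 ← R1 + 1062/1379·R3.
R2 ← R2 + 478/1379·R3.
R4 ← R4 + 3151/1379·R3.
R5 ← R5 − 1104/197·R3.
R4 ← R4 / (-195421/42054).
R1 ← R1 − 4055/7009·R4.
R2 ← R2 − 26344/21027·R4.
R3 ← R3 − 7817/21027·R4.
R5 ← R5 + 123573/70090·R4.
R5 ← R5 / (23279016/4885525).
R1 ← R1 − 29246/195421·R5.
R2 ← R2 + 499392/977105·R5.
R3 ← R3 + 1084757/1954210·R5.
R4 ← R4 − 189411/977105·R5.
Reading off the reduced rows gives m = -5, n = -4, p = 3, q = 3, r = 2.

m = -5, n = -4, p = 3, q = 3, r = 2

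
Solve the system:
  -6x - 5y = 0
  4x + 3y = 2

x = 5, y = -6

Row-reduce the augmented matrix:
R1 ← R1 / (-6).
R2 ← R2 − 4·R1.
R2 ← R2 / (-1/3).
R1 ← R1 − 5/6·R2.
Reading off the reduced rows gives x = 5, y = -6.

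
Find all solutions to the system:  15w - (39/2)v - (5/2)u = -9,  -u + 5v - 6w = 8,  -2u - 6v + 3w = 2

no solution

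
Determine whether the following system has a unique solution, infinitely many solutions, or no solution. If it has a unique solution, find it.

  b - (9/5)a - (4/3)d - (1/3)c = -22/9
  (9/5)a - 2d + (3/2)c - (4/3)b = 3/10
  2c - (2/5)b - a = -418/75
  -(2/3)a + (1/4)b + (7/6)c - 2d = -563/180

a = 2, b = 3/5, c = -5/3, d = 0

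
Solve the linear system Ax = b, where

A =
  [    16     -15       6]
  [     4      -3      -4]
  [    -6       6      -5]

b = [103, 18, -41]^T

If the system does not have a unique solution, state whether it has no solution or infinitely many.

no solution

Row-reduce:
R1 ← R1 / (16).
R2 ← R2 − 4·R1.
R3 ← R3 + 6·R1.
R2 ← R2 / (3/4).
R1 ← R1 + 15/16·R2.
R3 ← R3 − 3/8·R2.
Row 3 reduces to 0 = 3/2, a contradiction. The system is inconsistent.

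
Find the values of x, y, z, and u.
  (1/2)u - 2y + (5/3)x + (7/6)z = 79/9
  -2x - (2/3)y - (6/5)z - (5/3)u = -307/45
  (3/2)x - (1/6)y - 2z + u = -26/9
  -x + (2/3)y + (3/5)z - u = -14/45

Row-reduce the augmented matrix:
R1 ← R1 / (5/3).
R2 ← R2 + 2·R1.
R3 ← R3 − 3/2·R1.
R4 ← R4 + 1·R1.
R2 ← R2 / (-46/15).
R1 ← R1 + 6/5·R2.
R3 ← R3 − 49/30·R2.
R4 ← R4 + 8/15·R2.
R3 ← R3 / (-677/230).
R1 ← R1 − 143/230·R3.
R2 ← R2 + 3/46·R3.
R4 ← R4 − 291/230·R3.
R4 ← R4 / (-4243/8124).
R1 ← R1 − 5797/8124·R4.
R2 ← R2 − 943/2708·R4.
R3 ← R3 − 25/4062·R4.
Reading off the reduced rows gives x = 8/3, y = -2/3, z = 3, u = -1.

x = 8/3, y = -2/3, z = 3, u = -1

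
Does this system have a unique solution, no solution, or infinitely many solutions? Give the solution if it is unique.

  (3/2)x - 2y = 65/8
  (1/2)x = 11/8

Row-reduce the augmented matrix:
R1 ← R1 / (3/2).
R2 ← R2 − 1/2·R1.
R2 ← R2 / (2/3).
R1 ← R1 + 4/3·R2.
Reading off the reduced rows gives x = 11/4, y = -2.

x = 11/4, y = -2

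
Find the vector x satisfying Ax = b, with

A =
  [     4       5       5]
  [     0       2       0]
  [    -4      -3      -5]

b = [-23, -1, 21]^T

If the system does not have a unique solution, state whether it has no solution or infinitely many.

no solution

Row-reduce:
R1 ← R1 / (4).
R3 ← R3 + 4·R1.
R2 ← R2 / (2).
R1 ← R1 − 5/4·R2.
R3 ← R3 − 2·R2.
Row 3 reduces to 0 = -1, a contradiction. The system is inconsistent.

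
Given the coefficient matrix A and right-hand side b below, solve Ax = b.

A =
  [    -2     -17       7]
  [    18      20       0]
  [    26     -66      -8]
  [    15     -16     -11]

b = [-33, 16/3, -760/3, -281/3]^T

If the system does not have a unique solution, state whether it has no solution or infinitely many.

Row-reduce the augmented matrix:
R1 ← R1 / (-2).
R2 ← R2 − 18·R1.
R3 ← R3 − 26·R1.
R4 ← R4 − 15·R1.
R2 ← R2 / (-133).
R1 ← R1 − 17/2·R2.
R3 ← R3 + 287·R2.
R4 ← R4 + 287/2·R2.
R3 ← R3 / (-1006/19).
R1 ← R1 − 10/19·R3.
R2 ← R2 + 9/19·R3.
R4 ← R4 + 503/19·R3.
R4 reduces to 0 = 0, so the extra equation is consistent.
Reading off the reduced rows gives x_1 = -8/3, x_2 = 8/3, x_3 = 1.

x_1 = -8/3, x_2 = 8/3, x_3 = 1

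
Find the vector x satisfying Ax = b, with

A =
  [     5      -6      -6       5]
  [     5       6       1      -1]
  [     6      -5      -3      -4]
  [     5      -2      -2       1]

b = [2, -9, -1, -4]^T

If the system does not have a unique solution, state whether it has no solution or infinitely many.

x_1 = -3/2, x_2 = 0, x_3 = -2, x_4 = -1/2

Row-reduce the augmented matrix:
R1 ← R1 / (5).
R2 ← R2 − 5·R1.
R3 ← R3 − 6·R1.
R4 ← R4 − 5·R1.
R2 ← R2 / (12).
R1 ← R1 + 6/5·R2.
R3 ← R3 − 11/5·R2.
R4 ← R4 − 4·R2.
R3 ← R3 / (35/12).
R1 ← R1 + 1/2·R3.
R2 ← R2 − 7/12·R3.
R4 ← R4 − 5/3·R3.
R4 ← R4 / (108/35).
R1 ← R1 + 197/175·R4.
R2 ← R2 − 32/25·R4.
R3 ← R3 + 534/175·R4.
Reading off the reduced rows gives x_1 = -3/2, x_2 = 0, x_3 = -2, x_4 = -1/2.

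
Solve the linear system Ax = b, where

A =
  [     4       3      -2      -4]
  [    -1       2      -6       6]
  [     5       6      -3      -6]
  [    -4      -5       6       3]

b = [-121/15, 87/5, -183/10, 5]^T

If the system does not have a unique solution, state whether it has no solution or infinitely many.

Row-reduce the augmented matrix:
R1 ← R1 / (4).
R2 ← R2 + 1·R1.
R3 ← R3 − 5·R1.
R4 ← R4 + 4·R1.
R2 ← R2 / (11/4).
R1 ← R1 − 3/4·R2.
R3 ← R3 − 9/4·R2.
R4 ← R4 + 2·R2.
R3 ← R3 / (53/11).
R1 ← R1 − 14/11·R3.
R2 ← R2 + 26/11·R3.
R4 ← R4 + 8/11·R3.
R4 ← R4 / (99/53).
R1 ← R1 + 54/53·R4.
R2 ← R2 + 36/53·R4.
R3 ← R3 + 56/53·R4.
Reading off the reduced rows gives x_1 = 2, x_2 = -14/5, x_3 = -3/2, x_4 = 8/3.

x_1 = 2, x_2 = -14/5, x_3 = -3/2, x_4 = 8/3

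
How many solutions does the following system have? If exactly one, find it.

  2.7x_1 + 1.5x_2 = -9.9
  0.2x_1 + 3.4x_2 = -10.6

Row-reduce the augmented matrix:
R1 ← R1 / (27/10).
R2 ← R2 − 1/5·R1.
R2 ← R2 / (148/45).
R1 ← R1 − 5/9·R2.
Reading off the reduced rows gives x_1 = -2, x_2 = -3.

x_1 = -2, x_2 = -3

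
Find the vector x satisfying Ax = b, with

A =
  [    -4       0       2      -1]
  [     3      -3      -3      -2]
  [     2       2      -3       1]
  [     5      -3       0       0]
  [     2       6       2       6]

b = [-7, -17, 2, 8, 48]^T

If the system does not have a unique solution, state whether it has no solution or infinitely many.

x_1 = 4, x_2 = 4, x_3 = 5, x_4 = 1

Row-reduce the augmented matrix:
R1 ← R1 / (-4).
R2 ← R2 − 3·R1.
R3 ← R3 − 2·R1.
R4 ← R4 − 5·R1.
R5 ← R5 − 2·R1.
R2 ← R2 / (-3).
R3 ← R3 − 2·R2.
R4 ← R4 + 3·R2.
R5 ← R5 − 6·R2.
R3 ← R3 / (-3).
R1 ← R1 + 1/2·R3.
R2 ← R2 − 1/2·R3.
R4 ← R4 − 4·R3.
R4 ← R4 / (-5/18).
R1 ← R1 − 17/36·R4.
R2 ← R2 − 25/36·R4.
R3 ← R3 − 4/9·R4.
R5 reduces to 0 = 0, so the extra equation is consistent.
Reading off the reduced rows gives x_1 = 4, x_2 = 4, x_3 = 5, x_4 = 1.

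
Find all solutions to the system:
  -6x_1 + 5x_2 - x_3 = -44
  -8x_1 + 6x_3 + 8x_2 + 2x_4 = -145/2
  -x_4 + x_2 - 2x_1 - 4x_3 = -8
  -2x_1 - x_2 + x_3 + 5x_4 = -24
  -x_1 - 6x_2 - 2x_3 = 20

Row-reduce:
R1 ← R1 / (-6).
R2 ← R2 + 8·R1.
R3 ← R3 + 2·R1.
R4 ← R4 + 2·R1.
R5 ← R5 + 1·R1.
R2 ← R2 / (4/3).
R1 ← R1 + 5/6·R2.
R3 ← R3 + 2/3·R2.
R4 ← R4 + 8/3·R2.
R5 ← R5 + 41/6·R2.
Swap R3 and R4.
R3 ← R3 / (16).
R1 ← R1 − 19/4·R3.
R2 ← R2 − 11/2·R3.
R5 ← R5 − 143/4·R3.
Swap R4 and R5.
R4 ← R4 / (-631/64).
R1 ← R1 + 91/64·R4.
R2 ← R2 + 51/32·R4.
R3 ← R3 − 9/16·R4.
Row 5 reduces to 0 = -1/4, a contradiction. The system is inconsistent.

no solution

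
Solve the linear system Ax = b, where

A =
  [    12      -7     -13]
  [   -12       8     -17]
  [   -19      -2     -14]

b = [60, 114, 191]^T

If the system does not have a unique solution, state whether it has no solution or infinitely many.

x_1 = -5, x_2 = -6, x_3 = -6

Row-reduce the augmented matrix:
R1 ← R1 / (12).
R2 ← R2 + 12·R1.
R3 ← R3 + 19·R1.
R1 ← R1 + 7/12·R2.
R3 ← R3 + 157/12·R2.
R3 ← R3 / (-5125/12).
R1 ← R1 + 223/12·R3.
R2 ← R2 + 30·R3.
Reading off the reduced rows gives x_1 = -5, x_2 = -6, x_3 = -6.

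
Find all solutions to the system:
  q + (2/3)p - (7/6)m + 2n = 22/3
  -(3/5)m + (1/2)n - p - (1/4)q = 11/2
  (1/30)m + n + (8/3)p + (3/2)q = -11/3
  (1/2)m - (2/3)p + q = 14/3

Row-reduce:
R1 ← R1 / (-7/6).
R2 ← R2 + 3/5·R1.
R3 ← R3 − 1/30·R1.
R4 ← R4 − 1/2·R1.
R2 ← R2 / (-37/70).
R1 ← R1 + 12/7·R2.
R3 ← R3 − 37/35·R2.
R4 ← R4 − 6/7·R2.
Swap R3 and R4.
R3 ← R3 / (-284/111).
R1 ← R1 − 140/37·R3.
R2 ← R2 − 94/37·R3.
Rank is 3 with 4 unknowns, leaving q free.

infinitely many solutions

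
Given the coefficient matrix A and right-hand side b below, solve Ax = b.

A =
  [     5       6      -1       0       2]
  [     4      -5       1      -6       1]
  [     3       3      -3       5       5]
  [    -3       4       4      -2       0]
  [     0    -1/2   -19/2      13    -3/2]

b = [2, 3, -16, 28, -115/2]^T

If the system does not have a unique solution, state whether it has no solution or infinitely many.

no solution

Row-reduce:
R1 ← R1 / (5).
R2 ← R2 − 4·R1.
R3 ← R3 − 3·R1.
R4 ← R4 + 3·R1.
R2 ← R2 / (-49/5).
R1 ← R1 − 6/5·R2.
R3 ← R3 + 3/5·R2.
R4 ← R4 − 38/5·R2.
R5 ← R5 + 1/2·R2.
R3 ← R3 / (-123/49).
R1 ← R1 − 1/49·R3.
R2 ← R2 + 9/49·R3.
R4 ← R4 − 235/49·R3.
R5 ← R5 + 470/49·R3.
R4 ← R4 / (443/123).
R1 ← R1 + 85/123·R4.
R2 ← R2 − 9/41·R4.
R3 ← R3 + 263/123·R4.
R5 ← R5 + 886/123·R4.
Row 5 reduces to 0 = 3, a contradiction. The system is inconsistent.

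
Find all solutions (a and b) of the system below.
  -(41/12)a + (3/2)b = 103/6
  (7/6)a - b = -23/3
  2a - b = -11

no solution

Row-reduce:
R1 ← R1 / (-41/12).
R2 ← R2 − 7/6·R1.
R3 ← R3 − 2·R1.
R2 ← R2 / (-20/41).
R1 ← R1 + 18/41·R2.
R3 ← R3 + 5/41·R2.
Row 3 reduces to 0 = -1/2, a contradiction. The system is inconsistent.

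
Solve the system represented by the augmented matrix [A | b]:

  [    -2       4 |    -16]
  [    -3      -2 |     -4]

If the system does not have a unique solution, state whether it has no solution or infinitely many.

x_1 = 3, x_2 = -5/2

Row-reduce the augmented matrix:
R1 ← R1 / (-2).
R2 ← R2 + 3·R1.
R2 ← R2 / (-8).
R1 ← R1 + 2·R2.
Reading off the reduced rows gives x_1 = 3, x_2 = -5/2.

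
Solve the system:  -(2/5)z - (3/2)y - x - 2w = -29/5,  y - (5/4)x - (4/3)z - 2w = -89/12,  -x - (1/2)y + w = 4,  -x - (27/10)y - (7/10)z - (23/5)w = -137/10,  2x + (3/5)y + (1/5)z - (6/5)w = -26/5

Row-reduce:
R1 ← R1 / (-1).
R2 ← R2 + 5/4·R1.
R3 ← R3 + 1·R1.
R4 ← R4 + 1·R1.
R5 ← R5 − 2·R1.
R2 ← R2 / (23/8).
R1 ← R1 − 3/2·R2.
R3 ← R3 − 1·R2.
R4 ← R4 + 6/5·R2.
R5 ← R5 + 12/5·R2.
R3 ← R3 / (238/345).
R1 ← R1 − 96/115·R3.
R2 ← R2 + 20/69·R3.
R4 ← R4 + 149/230·R3.
R5 ← R5 + 149/115·R3.
R4 ← R4 / (125/476).
R1 ← R1 + 200/119·R4.
R2 ← R2 − 162/119·R4.
R3 ← R3 − 975/238·R4.
R5 ← R5 − 125/238·R4.
Row 5 reduces to 0 = -1, a contradiction. The system is inconsistent.

no solution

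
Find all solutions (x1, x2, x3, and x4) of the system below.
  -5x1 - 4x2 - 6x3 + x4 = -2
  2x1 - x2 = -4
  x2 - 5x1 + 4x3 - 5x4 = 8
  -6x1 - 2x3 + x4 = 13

Row-reduce the augmented matrix:
R1 ← R1 / (-5).
R2 ← R2 − 2·R1.
R3 ← R3 + 5·R1.
R4 ← R4 + 6·R1.
R2 ← R2 / (-13/5).
R1 ← R1 − 4/5·R2.
R3 ← R3 − 5·R2.
R4 ← R4 − 24/5·R2.
R3 ← R3 / (70/13).
R1 ← R1 − 6/13·R3.
R2 ← R2 − 12/13·R3.
R4 ← R4 − 10/13·R3.
R4 ← R4 / (9/7).
R1 ← R1 − 13/35·R4.
R2 ← R2 − 26/35·R4.
R3 ← R3 + 34/35·R4.
Reading off the reduced rows gives x1 = -3, x2 = -2, x3 = 5, x4 = 5.

x1 = -3, x2 = -2, x3 = 5, x4 = 5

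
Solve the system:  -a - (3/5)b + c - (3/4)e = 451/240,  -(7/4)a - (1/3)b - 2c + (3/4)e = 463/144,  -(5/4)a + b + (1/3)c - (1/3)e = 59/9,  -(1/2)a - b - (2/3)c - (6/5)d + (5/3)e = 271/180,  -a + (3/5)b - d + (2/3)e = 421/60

Row-reduce the augmented matrix:
R1 ← R1 / (-1).
R2 ← R2 + 7/4·R1.
R3 ← R3 + 5/4·R1.
R4 ← R4 + 1/2·R1.
R5 ← R5 + 1·R1.
R2 ← R2 / (43/60).
R1 ← R1 − 3/5·R2.
R3 ← R3 − 7/4·R2.
R4 ← R4 + 7/10·R2.
R5 ← R5 − 6/5·R2.
R3 ← R3 / (1063/129).
R1 ← R1 − 92/43·R3.
R2 ← R2 + 225/43·R3.
R4 ← R4 + 623/129·R3.
R5 ← R5 − 227/43·R3.
R4 ← R4 / (-6/5).
R5 ← R5 + 1·R4.
R5 ← R5 / (-5267/12756).
R1 ← R1 − 185/1063·R5.
R2 ← R2 − 135/2126·R5.
R3 ← R3 + 2287/4252·R5.
R4 ← R4 + 15505/12756·R5.
Reading off the reduced rows gives a = -3, b = 8/3, c = 2/3, d = -9/4, e = 1/4.

a = -3, b = 8/3, c = 2/3, d = -9/4, e = 1/4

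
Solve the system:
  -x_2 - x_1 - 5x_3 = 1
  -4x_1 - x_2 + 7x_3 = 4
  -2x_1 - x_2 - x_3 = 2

infinitely many solutions

Row-reduce:
R1 ← R1 / (-1).
R2 ← R2 + 4·R1.
R3 ← R3 + 2·R1.
R2 ← R2 / (3).
R1 ← R1 − 1·R2.
R3 ← R3 − 1·R2.
Rank is 2 with 3 unknowns, leaving x_3 free.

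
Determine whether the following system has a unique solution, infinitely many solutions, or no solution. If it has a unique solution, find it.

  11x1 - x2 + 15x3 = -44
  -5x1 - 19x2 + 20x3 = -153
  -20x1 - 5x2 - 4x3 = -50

x1 = 3, x2 = 2, x3 = -5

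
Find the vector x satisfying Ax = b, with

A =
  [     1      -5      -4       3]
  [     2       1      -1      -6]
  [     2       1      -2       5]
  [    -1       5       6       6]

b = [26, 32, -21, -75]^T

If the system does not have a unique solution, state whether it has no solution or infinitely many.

x_1 = 3, x_2 = -6, x_3 = -2, x_4 = -5

Row-reduce the augmented matrix:
R2 ← R2 − 2·R1.
R3 ← R3 − 2·R1.
R4 ← R4 + 1·R1.
R2 ← R2 / (11).
R1 ← R1 + 5·R2.
R3 ← R3 − 11·R2.
R3 ← R3 / (-1).
R1 ← R1 + 9/11·R3.
R2 ← R2 − 7/11·R3.
R4 ← R4 − 2·R3.
R4 ← R4 / (31).
R1 ← R1 + 126/11·R4.
R2 ← R2 − 65/11·R4.
R3 ← R3 + 11·R4.
Reading off the reduced rows gives x_1 = 3, x_2 = -6, x_3 = -2, x_4 = -5.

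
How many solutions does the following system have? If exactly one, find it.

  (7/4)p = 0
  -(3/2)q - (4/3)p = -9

Row-reduce the augmented matrix:
R1 ← R1 / (7/4).
R2 ← R2 + 4/3·R1.
R2 ← R2 / (-3/2).
Reading off the reduced rows gives p = 0, q = 6.

p = 0, q = 6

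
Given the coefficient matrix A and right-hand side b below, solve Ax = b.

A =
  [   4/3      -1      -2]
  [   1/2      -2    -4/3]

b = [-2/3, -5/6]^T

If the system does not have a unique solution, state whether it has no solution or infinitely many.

infinitely many solutions

Row-reduce:
R1 ← R1 / (4/3).
R2 ← R2 − 1/2·R1.
R2 ← R2 / (-13/8).
R1 ← R1 + 3/4·R2.
Rank is 2 with 3 unknowns, leaving x_3 free.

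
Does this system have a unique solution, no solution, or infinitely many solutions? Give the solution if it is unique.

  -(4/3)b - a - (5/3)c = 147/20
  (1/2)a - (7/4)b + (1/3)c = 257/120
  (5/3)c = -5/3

a = -11/4, b = -11/5, c = -1

Row-reduce the augmented matrix:
R1 ← R1 / (-1).
R2 ← R2 − 1/2·R1.
R2 ← R2 / (-29/12).
R1 ← R1 − 4/3·R2.
R3 ← R3 / (5/3).
R1 ← R1 − 121/87·R3.
R2 ← R2 − 6/29·R3.
Reading off the reduced rows gives a = -11/4, b = -11/5, c = -1.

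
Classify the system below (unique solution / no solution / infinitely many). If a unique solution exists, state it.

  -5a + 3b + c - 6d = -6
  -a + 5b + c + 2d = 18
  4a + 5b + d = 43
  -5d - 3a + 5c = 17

a = 6, b = 4, c = 6, d = -1

Row-reduce the augmented matrix:
R1 ← R1 / (-5).
R2 ← R2 + 1·R1.
R3 ← R3 − 4·R1.
R4 ← R4 + 3·R1.
R2 ← R2 / (22/5).
R1 ← R1 + 3/5·R2.
R3 ← R3 − 37/5·R2.
R4 ← R4 + 9/5·R2.
R3 ← R3 / (-6/11).
R1 ← R1 + 1/11·R3.
R2 ← R2 − 2/11·R3.
R4 ← R4 − 52/11·R3.
R4 ← R4 / (-239/3).
R1 ← R1 − 19/6·R4.
R2 ← R2 + 7/3·R4.
R3 ← R3 − 101/6·R4.
Reading off the reduced rows gives a = 6, b = 4, c = 6, d = -1.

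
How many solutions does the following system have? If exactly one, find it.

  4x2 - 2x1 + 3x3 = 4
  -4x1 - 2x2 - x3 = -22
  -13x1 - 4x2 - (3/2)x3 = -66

no solution

Row-reduce:
R1 ← R1 / (-2).
R2 ← R2 + 4·R1.
R3 ← R3 + 13·R1.
R2 ← R2 / (-10).
R1 ← R1 + 2·R2.
R3 ← R3 + 30·R2.
Row 3 reduces to 0 = -2, a contradiction. The system is inconsistent.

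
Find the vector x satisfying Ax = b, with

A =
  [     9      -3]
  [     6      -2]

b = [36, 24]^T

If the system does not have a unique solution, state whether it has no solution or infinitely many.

infinitely many solutions

Row-reduce:
R1 ← R1 / (9).
R2 ← R2 − 6·R1.
Rank is 1 with 2 unknowns, leaving x_2 free.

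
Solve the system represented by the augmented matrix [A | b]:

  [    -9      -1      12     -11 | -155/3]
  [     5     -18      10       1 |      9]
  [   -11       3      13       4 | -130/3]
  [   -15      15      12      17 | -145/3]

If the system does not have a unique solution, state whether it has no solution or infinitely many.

Row-reduce the augmented matrix:
R1 ← R1 / (-9).
R2 ← R2 − 5·R1.
R3 ← R3 + 11·R1.
R4 ← R4 + 15·R1.
R2 ← R2 / (-167/9).
R1 ← R1 − 1/9·R2.
R3 ← R3 − 38/9·R2.
R4 ← R4 − 50/3·R2.
R3 ← R3 / (355/167).
R1 ← R1 + 206/167·R3.
R2 ← R2 + 150/167·R3.
R4 ← R4 − 1164/167·R3.
R4 ← R4 / (-8038/355).
R1 ← R1 − 3777/355·R4.
R2 ← R2 − 508/71·R4.
R3 ← R3 − 2719/355·R4.
Reading off the reduced rows gives x_1 = 1/3, x_2 = -2, x_3 = -3, x_4 = 4/3.

x_1 = 1/3, x_2 = -2, x_3 = -3, x_4 = 4/3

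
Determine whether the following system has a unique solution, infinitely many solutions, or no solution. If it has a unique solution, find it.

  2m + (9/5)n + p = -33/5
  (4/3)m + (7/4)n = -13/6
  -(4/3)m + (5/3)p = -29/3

m = 1, n = -2, p = -5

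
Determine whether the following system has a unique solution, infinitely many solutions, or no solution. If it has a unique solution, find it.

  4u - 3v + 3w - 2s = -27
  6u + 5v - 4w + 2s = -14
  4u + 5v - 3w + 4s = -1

infinitely many solutions

Row-reduce:
R1 ← R1 / (4).
R2 ← R2 − 6·R1.
R3 ← R3 − 4·R1.
R2 ← R2 / (19/2).
R1 ← R1 + 3/4·R2.
R3 ← R3 − 8·R2.
R3 ← R3 / (22/19).
R1 ← R1 − 3/38·R3.
R2 ← R2 + 17/19·R3.
Rank is 3 with 4 unknowns, leaving s free.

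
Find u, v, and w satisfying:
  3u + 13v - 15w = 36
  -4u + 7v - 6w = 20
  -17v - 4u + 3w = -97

Row-reduce the augmented matrix:
R1 ← R1 / (3).
R2 ← R2 + 4·R1.
R3 ← R3 + 4·R1.
R2 ← R2 / (73/3).
R1 ← R1 − 13/3·R2.
R3 ← R3 − 1/3·R2.
R3 ← R3 / (-1215/73).
R1 ← R1 + 27/73·R3.
R2 ← R2 + 78/73·R3.
Reading off the reduced rows gives u = 1, v = 6, w = 3.

u = 1, v = 6, w = 3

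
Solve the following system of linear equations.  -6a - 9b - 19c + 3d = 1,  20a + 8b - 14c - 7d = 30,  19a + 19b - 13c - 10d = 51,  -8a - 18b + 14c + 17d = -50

a = 0, b = 2, c = -1, d = 0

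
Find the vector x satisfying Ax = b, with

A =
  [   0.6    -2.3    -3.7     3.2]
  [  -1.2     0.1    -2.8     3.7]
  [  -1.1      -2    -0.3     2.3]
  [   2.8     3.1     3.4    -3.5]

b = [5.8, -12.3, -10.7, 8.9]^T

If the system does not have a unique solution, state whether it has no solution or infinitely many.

x_1 = 4, x_2 = -2, x_3 = -4, x_4 = -5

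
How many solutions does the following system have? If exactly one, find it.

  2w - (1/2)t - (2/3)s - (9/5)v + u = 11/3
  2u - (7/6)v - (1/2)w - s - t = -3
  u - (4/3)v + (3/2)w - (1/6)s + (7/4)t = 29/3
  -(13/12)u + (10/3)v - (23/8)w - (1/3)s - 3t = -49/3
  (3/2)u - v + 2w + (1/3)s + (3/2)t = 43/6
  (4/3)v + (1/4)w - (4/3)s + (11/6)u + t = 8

no solution

Row-reduce:
R2 ← R2 − 2·R1.
R3 ← R3 − 1·R1.
R4 ← R4 + 13/12·R1.
R5 ← R5 − 3/2·R1.
R6 ← R6 − 11/6·R1.
R2 ← R2 / (73/30).
R1 ← R1 + 9/5·R2.
R3 ← R3 − 7/15·R2.
R4 ← R4 − 83/60·R2.
R5 ← R5 − 17/10·R2.
R6 ← R6 − 139/30·R2.
R3 ← R3 / (53/146).
R1 ← R1 + 97/73·R3.
R2 ← R2 + 135/73·R3.
R4 ← R4 − 3241/1752·R3.
R5 ← R5 − 313/146·R3.
R6 ← R6 − 4513/876·R3.
R4 ← R4 / (-13231/3816).
R1 ← R1 − 187/159·R4.
R2 ← R2 − 125/53·R4.
R3 ← R3 − 191/159·R4.
R5 ← R5 + 469/318·R4.
R6 ← R6 + 13231/1908·R4.
R5 ← R5 / (-246313/52924).
R1 ← R1 − 69999/26462·R5.
R2 ← R2 − 16590/13231·R5.
R3 ← R3 − 13213/13231·R5.
R4 ← R4 − 114537/26462·R5.
Row 6 reduces to 0 = 2, a contradiction. The system is inconsistent.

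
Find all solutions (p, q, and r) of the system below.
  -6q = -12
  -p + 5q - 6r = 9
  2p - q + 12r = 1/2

no solution

Row-reduce:
Swap R1 and R2.
R1 ← R1 / (-1).
R3 ← R3 − 2·R1.
R2 ← R2 / (-6).
R1 ← R1 + 5·R2.
R3 ← R3 − 9·R2.
Row 3 reduces to 0 = 1/2, a contradiction. The system is inconsistent.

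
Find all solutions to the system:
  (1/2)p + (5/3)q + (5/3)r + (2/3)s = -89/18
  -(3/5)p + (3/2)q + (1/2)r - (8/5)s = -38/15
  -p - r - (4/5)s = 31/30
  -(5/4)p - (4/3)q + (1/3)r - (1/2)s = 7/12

p = 1, q = -3/2, r = -3/2, s = -2/3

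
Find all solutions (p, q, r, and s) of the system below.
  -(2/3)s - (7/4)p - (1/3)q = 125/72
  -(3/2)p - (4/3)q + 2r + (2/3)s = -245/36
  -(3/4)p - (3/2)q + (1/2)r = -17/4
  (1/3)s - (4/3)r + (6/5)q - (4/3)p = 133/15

p = -3/2, q = 8/3, r = -11/4, s = 0

Row-reduce the augmented matrix:
R1 ← R1 / (-7/4).
R2 ← R2 + 3/2·R1.
R3 ← R3 + 3/4·R1.
R4 ← R4 + 4/3·R1.
R2 ← R2 / (-22/21).
R1 ← R1 − 4/21·R2.
R3 ← R3 + 19/14·R2.
R4 ← R4 − 458/315·R2.
R3 ← R3 / (-23/11).
R1 ← R1 − 4/11·R3.
R2 ← R2 + 21/11·R3.
R4 ← R4 − 238/165·R3.
R4 ← R4 / (1708/1035).
R1 ← R1 − 26/69·R4.
R2 ← R2 − 1/46·R4.
R3 ← R3 − 29/46·R4.
Reading off the reduced rows gives p = -3/2, q = 8/3, r = -11/4, s = 0.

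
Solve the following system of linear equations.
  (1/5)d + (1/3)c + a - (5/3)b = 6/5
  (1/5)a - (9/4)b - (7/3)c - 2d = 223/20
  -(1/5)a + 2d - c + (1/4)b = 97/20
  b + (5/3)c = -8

infinitely many solutions

Row-reduce:
R2 ← R2 − 1/5·R1.
R3 ← R3 + 1/5·R1.
R2 ← R2 / (-23/12).
R1 ← R1 + 5/3·R2.
R3 ← R3 + 1/12·R2.
R4 ← R4 − 1·R2.
R3 ← R3 / (-286/345).
R1 ← R1 − 167/69·R3.
R2 ← R2 − 144/115·R3.
R4 ← R4 − 143/345·R3.
Rank is 3 with 4 unknowns, leaving d free.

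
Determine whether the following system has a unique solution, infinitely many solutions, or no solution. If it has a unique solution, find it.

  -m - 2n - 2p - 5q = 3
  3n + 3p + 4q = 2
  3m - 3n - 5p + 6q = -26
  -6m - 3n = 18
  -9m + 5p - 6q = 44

Row-reduce the augmented matrix:
R1 ← R1 / (-1).
R3 ← R3 − 3·R1.
R4 ← R4 + 6·R1.
R5 ← R5 + 9·R1.
R2 ← R2 / (3).
R1 ← R1 − 2·R2.
R3 ← R3 + 9·R2.
R4 ← R4 − 9·R2.
R5 ← R5 − 18·R2.
R3 ← R3 / (-2).
R2 ← R2 − 1·R3.
R4 ← R4 − 3·R3.
R5 ← R5 − 5·R3.
R4 ← R4 / (45/2).
R1 ← R1 − 7/3·R4.
R2 ← R2 − 17/6·R4.
R3 ← R3 + 3/2·R4.
R5 ← R5 − 45/2·R4.
R5 reduces to 0 = 0, so the extra equation is consistent.
Reading off the reduced rows gives m = -2, n = -2, p = 4, q = -1.

m = -2, n = -2, p = 4, q = -1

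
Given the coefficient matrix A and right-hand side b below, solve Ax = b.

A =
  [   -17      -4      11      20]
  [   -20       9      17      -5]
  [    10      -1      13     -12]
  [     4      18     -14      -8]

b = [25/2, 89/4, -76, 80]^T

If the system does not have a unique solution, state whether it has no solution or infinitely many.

Row-reduce the augmented matrix:
R1 ← R1 / (-17).
R2 ← R2 + 20·R1.
R3 ← R3 − 10·R1.
R4 ← R4 − 4·R1.
R2 ← R2 / (233/17).
R1 ← R1 − 4/17·R2.
R3 ← R3 + 57/17·R2.
R4 ← R4 − 290/17·R2.
R3 ← R3 / (4768/233).
R1 ← R1 + 167/233·R3.
R2 ← R2 − 69/233·R3.
R4 ← R4 + 3836/233·R3.
R4 ← R4 / (31481/1192).
R1 ← R1 + 4479/4768·R4.
R2 ← R2 + 9427/4768·R4.
R3 ← R3 + 1681/4768·R4.
Reading off the reduced rows gives x_1 = -5/2, x_2 = 3, x_3 = -3, x_4 = 3/4.

x_1 = -5/2, x_2 = 3, x_3 = -3, x_4 = 3/4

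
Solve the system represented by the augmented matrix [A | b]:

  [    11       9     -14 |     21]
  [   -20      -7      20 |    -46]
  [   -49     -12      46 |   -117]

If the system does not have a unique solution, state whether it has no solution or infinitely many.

infinitely many solutions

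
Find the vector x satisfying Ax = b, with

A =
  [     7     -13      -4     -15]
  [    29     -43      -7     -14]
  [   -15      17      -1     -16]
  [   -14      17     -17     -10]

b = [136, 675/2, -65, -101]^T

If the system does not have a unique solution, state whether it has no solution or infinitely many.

Row-reduce:
R1 ← R1 / (7).
R2 ← R2 − 29·R1.
R3 ← R3 + 15·R1.
R4 ← R4 + 14·R1.
R2 ← R2 / (76/7).
R1 ← R1 + 13/7·R2.
R3 ← R3 + 76/7·R2.
R4 ← R4 + 9·R2.
Swap R3 and R4.
R3 ← R3 / (-1297/76).
R1 ← R1 − 81/76·R3.
R2 ← R2 − 67/76·R3.
Row 4 reduces to 0 = 1/2, a contradiction. The system is inconsistent.

no solution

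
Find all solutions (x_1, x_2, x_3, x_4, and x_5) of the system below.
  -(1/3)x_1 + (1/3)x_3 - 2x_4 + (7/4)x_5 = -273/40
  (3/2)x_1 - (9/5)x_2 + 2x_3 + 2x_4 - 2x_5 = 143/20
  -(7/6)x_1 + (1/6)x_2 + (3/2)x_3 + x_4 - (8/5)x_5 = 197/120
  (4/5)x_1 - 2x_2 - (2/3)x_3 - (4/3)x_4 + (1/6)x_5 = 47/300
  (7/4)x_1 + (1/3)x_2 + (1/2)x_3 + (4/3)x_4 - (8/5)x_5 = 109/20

Row-reduce the augmented matrix:
R1 ← R1 / (-1/3).
R2 ← R2 − 3/2·R1.
R3 ← R3 + 7/6·R1.
R4 ← R4 − 4/5·R1.
R5 ← R5 − 7/4·R1.
R2 ← R2 / (-9/5).
R3 ← R3 − 1/6·R2.
R4 ← R4 + 2·R2.
R5 ← R5 − 1/3·R2.
R3 ← R3 / (71/108).
R1 ← R1 + 1·R3.
R2 ← R2 + 35/18·R3.
R4 ← R4 + 169/45·R3.
R5 ← R5 − 313/108·R3.
R4 ← R4 / (9296/213).
R1 ← R1 − 1220/71·R4.
R2 ← R2 − 1820/71·R4.
R3 ← R3 − 794/71·R4.
R5 ← R5 + 3044/71·R4.
R5 ← R5 / (-728387/348600).
R1 ← R1 − 19267/23240·R5.
R2 ← R2 − 2857/3320·R5.
R3 ← R3 − 33043/232400·R5.
R4 ← R4 + 459909/464800·R5.
Reading off the reduced rows gives x_1 = 4/5, x_2 = -3/4, x_3 = -1, x_4 = 9/5, x_5 = -3/2.

x_1 = 4/5, x_2 = -3/4, x_3 = -1, x_4 = 9/5, x_5 = -3/2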